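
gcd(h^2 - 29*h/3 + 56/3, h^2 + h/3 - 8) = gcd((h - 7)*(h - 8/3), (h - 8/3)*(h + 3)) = h - 8/3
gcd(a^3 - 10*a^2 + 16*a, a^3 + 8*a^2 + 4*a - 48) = a - 2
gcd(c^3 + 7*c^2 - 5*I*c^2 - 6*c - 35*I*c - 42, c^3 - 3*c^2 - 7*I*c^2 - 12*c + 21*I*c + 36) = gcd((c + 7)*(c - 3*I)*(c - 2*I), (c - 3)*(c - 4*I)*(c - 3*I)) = c - 3*I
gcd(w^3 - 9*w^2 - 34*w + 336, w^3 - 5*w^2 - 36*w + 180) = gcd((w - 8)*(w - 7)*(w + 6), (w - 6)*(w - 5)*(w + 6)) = w + 6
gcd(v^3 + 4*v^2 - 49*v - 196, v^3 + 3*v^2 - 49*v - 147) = v^2 - 49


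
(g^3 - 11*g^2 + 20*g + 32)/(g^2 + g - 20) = (g^2 - 7*g - 8)/(g + 5)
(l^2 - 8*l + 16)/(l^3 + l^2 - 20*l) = (l - 4)/(l*(l + 5))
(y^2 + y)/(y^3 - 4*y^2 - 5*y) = 1/(y - 5)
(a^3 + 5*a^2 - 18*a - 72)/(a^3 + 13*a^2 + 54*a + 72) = (a - 4)/(a + 4)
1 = 1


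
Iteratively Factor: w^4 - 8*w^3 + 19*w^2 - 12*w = (w - 3)*(w^3 - 5*w^2 + 4*w) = (w - 3)*(w - 1)*(w^2 - 4*w) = w*(w - 3)*(w - 1)*(w - 4)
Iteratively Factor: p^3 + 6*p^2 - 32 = (p - 2)*(p^2 + 8*p + 16) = (p - 2)*(p + 4)*(p + 4)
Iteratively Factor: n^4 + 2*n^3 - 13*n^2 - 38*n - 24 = (n - 4)*(n^3 + 6*n^2 + 11*n + 6) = (n - 4)*(n + 2)*(n^2 + 4*n + 3) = (n - 4)*(n + 2)*(n + 3)*(n + 1)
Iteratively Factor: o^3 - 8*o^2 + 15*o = (o - 3)*(o^2 - 5*o) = o*(o - 3)*(o - 5)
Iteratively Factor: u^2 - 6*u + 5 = (u - 5)*(u - 1)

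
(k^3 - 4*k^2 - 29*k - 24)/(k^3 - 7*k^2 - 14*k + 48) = (k + 1)/(k - 2)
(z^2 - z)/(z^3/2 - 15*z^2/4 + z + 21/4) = 4*z*(z - 1)/(2*z^3 - 15*z^2 + 4*z + 21)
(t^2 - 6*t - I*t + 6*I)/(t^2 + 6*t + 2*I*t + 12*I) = (t^2 - t*(6 + I) + 6*I)/(t^2 + 2*t*(3 + I) + 12*I)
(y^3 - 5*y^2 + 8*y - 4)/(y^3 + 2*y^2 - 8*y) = (y^2 - 3*y + 2)/(y*(y + 4))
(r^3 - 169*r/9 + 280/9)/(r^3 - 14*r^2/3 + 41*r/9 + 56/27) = 3*(r + 5)/(3*r + 1)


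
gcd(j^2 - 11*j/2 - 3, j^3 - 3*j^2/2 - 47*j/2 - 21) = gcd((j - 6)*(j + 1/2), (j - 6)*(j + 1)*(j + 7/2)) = j - 6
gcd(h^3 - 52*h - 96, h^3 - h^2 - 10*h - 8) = h + 2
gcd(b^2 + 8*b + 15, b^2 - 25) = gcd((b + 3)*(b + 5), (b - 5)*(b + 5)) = b + 5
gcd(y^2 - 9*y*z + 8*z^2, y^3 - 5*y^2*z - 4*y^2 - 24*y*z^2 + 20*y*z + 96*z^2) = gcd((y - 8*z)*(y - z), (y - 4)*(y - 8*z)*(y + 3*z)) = y - 8*z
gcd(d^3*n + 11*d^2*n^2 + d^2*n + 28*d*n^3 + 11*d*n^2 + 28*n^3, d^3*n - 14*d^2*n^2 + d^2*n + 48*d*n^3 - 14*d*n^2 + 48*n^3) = d*n + n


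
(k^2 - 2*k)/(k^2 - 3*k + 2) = k/(k - 1)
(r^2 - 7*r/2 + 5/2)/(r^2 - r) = (r - 5/2)/r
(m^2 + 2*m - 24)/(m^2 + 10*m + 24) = (m - 4)/(m + 4)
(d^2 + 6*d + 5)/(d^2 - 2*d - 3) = (d + 5)/(d - 3)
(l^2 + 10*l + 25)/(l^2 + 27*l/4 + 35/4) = 4*(l + 5)/(4*l + 7)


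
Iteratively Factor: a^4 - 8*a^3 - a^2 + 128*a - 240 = (a - 3)*(a^3 - 5*a^2 - 16*a + 80) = (a - 5)*(a - 3)*(a^2 - 16) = (a - 5)*(a - 3)*(a + 4)*(a - 4)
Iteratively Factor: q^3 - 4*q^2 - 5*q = (q)*(q^2 - 4*q - 5) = q*(q + 1)*(q - 5)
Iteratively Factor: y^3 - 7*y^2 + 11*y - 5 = (y - 1)*(y^2 - 6*y + 5) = (y - 1)^2*(y - 5)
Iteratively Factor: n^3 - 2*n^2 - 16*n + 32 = (n - 4)*(n^2 + 2*n - 8) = (n - 4)*(n - 2)*(n + 4)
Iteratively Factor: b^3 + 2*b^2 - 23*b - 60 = (b + 4)*(b^2 - 2*b - 15) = (b - 5)*(b + 4)*(b + 3)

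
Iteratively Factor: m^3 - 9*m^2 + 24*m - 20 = (m - 2)*(m^2 - 7*m + 10) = (m - 2)^2*(m - 5)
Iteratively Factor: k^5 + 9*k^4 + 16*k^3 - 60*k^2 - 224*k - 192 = (k + 2)*(k^4 + 7*k^3 + 2*k^2 - 64*k - 96) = (k + 2)^2*(k^3 + 5*k^2 - 8*k - 48) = (k - 3)*(k + 2)^2*(k^2 + 8*k + 16) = (k - 3)*(k + 2)^2*(k + 4)*(k + 4)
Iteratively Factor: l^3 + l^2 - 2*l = (l - 1)*(l^2 + 2*l) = l*(l - 1)*(l + 2)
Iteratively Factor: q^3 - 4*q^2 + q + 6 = (q - 2)*(q^2 - 2*q - 3) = (q - 2)*(q + 1)*(q - 3)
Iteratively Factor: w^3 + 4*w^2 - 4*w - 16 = (w + 4)*(w^2 - 4) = (w - 2)*(w + 4)*(w + 2)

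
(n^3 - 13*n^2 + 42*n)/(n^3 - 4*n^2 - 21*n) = (n - 6)/(n + 3)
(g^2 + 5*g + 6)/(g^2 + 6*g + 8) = (g + 3)/(g + 4)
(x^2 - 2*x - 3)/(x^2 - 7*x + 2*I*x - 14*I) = (x^2 - 2*x - 3)/(x^2 + x*(-7 + 2*I) - 14*I)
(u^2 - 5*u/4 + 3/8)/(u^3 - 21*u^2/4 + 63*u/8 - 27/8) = (2*u - 1)/(2*u^2 - 9*u + 9)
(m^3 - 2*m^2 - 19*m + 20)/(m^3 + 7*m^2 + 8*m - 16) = (m - 5)/(m + 4)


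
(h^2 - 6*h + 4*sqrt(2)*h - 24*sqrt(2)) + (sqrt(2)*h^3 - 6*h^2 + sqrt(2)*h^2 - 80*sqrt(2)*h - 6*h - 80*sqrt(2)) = sqrt(2)*h^3 - 5*h^2 + sqrt(2)*h^2 - 76*sqrt(2)*h - 12*h - 104*sqrt(2)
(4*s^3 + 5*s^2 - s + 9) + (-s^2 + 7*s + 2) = 4*s^3 + 4*s^2 + 6*s + 11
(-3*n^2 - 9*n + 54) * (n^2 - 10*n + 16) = -3*n^4 + 21*n^3 + 96*n^2 - 684*n + 864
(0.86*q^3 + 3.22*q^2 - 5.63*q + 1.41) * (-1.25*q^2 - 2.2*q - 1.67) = -1.075*q^5 - 5.917*q^4 - 1.4827*q^3 + 5.2461*q^2 + 6.3001*q - 2.3547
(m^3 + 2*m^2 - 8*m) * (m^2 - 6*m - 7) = m^5 - 4*m^4 - 27*m^3 + 34*m^2 + 56*m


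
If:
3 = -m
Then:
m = -3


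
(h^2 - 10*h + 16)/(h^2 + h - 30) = (h^2 - 10*h + 16)/(h^2 + h - 30)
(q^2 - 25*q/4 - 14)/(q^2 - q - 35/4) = (-4*q^2 + 25*q + 56)/(-4*q^2 + 4*q + 35)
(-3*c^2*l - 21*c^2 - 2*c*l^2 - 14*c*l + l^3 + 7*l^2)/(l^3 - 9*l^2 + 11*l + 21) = (-3*c^2*l - 21*c^2 - 2*c*l^2 - 14*c*l + l^3 + 7*l^2)/(l^3 - 9*l^2 + 11*l + 21)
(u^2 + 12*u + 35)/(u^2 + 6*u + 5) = (u + 7)/(u + 1)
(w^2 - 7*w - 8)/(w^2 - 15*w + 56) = (w + 1)/(w - 7)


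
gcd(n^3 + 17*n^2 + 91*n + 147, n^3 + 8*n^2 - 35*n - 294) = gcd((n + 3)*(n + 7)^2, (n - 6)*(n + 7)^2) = n^2 + 14*n + 49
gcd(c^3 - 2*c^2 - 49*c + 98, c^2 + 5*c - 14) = c^2 + 5*c - 14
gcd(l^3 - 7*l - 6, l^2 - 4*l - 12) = l + 2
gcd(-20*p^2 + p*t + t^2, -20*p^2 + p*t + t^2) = 20*p^2 - p*t - t^2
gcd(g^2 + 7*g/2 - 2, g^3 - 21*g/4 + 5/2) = g - 1/2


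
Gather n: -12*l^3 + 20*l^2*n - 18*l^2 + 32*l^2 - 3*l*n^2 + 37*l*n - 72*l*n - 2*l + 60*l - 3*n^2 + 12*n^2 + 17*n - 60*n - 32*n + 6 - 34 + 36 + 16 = -12*l^3 + 14*l^2 + 58*l + n^2*(9 - 3*l) + n*(20*l^2 - 35*l - 75) + 24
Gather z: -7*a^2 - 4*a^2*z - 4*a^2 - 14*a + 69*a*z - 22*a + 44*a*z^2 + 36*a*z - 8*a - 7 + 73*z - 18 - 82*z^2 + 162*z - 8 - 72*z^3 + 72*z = -11*a^2 - 44*a - 72*z^3 + z^2*(44*a - 82) + z*(-4*a^2 + 105*a + 307) - 33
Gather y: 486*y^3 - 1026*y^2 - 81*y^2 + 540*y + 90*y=486*y^3 - 1107*y^2 + 630*y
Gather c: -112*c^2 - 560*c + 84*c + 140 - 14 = -112*c^2 - 476*c + 126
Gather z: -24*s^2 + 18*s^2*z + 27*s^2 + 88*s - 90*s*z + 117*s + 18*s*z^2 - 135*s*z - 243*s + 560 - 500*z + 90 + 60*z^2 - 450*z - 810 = 3*s^2 - 38*s + z^2*(18*s + 60) + z*(18*s^2 - 225*s - 950) - 160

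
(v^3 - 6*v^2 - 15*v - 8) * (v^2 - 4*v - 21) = v^5 - 10*v^4 - 12*v^3 + 178*v^2 + 347*v + 168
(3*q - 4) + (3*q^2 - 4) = 3*q^2 + 3*q - 8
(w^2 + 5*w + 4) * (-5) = -5*w^2 - 25*w - 20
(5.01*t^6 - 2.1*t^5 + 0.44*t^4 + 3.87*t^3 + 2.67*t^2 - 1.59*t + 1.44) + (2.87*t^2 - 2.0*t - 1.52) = 5.01*t^6 - 2.1*t^5 + 0.44*t^4 + 3.87*t^3 + 5.54*t^2 - 3.59*t - 0.0800000000000001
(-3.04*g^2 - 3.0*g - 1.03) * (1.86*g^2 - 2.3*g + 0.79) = -5.6544*g^4 + 1.412*g^3 + 2.5826*g^2 - 0.00100000000000033*g - 0.8137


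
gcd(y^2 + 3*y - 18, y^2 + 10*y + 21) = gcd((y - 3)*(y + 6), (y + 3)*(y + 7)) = 1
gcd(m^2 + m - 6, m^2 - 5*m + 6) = m - 2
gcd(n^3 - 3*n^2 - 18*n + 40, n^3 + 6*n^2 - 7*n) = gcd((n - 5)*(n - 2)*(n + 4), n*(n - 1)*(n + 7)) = 1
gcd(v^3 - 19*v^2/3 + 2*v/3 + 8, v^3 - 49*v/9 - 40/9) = v + 1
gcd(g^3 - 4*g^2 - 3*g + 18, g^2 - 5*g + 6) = g - 3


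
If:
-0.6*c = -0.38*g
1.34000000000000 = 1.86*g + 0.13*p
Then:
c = 0.456272401433692 - 0.0442652329749104*p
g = 0.720430107526882 - 0.0698924731182796*p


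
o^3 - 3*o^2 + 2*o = o*(o - 2)*(o - 1)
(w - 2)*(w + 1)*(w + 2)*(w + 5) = w^4 + 6*w^3 + w^2 - 24*w - 20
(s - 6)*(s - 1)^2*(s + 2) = s^4 - 6*s^3 - 3*s^2 + 20*s - 12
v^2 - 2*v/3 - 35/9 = (v - 7/3)*(v + 5/3)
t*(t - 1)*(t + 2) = t^3 + t^2 - 2*t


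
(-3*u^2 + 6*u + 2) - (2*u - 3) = -3*u^2 + 4*u + 5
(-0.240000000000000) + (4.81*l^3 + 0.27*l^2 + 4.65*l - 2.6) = 4.81*l^3 + 0.27*l^2 + 4.65*l - 2.84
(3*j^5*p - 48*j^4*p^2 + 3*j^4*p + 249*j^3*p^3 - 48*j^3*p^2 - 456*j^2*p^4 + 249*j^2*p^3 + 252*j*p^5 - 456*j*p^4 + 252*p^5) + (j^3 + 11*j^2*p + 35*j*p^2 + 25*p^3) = 3*j^5*p - 48*j^4*p^2 + 3*j^4*p + 249*j^3*p^3 - 48*j^3*p^2 + j^3 - 456*j^2*p^4 + 249*j^2*p^3 + 11*j^2*p + 252*j*p^5 - 456*j*p^4 + 35*j*p^2 + 252*p^5 + 25*p^3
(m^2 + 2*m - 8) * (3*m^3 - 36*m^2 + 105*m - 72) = 3*m^5 - 30*m^4 + 9*m^3 + 426*m^2 - 984*m + 576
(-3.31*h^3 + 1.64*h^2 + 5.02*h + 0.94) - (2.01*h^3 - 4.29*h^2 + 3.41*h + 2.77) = -5.32*h^3 + 5.93*h^2 + 1.61*h - 1.83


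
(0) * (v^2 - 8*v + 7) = 0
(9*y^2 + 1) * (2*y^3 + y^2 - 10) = 18*y^5 + 9*y^4 + 2*y^3 - 89*y^2 - 10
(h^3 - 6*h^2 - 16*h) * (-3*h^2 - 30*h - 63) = -3*h^5 - 12*h^4 + 165*h^3 + 858*h^2 + 1008*h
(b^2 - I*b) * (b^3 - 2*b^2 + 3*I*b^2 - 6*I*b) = b^5 - 2*b^4 + 2*I*b^4 + 3*b^3 - 4*I*b^3 - 6*b^2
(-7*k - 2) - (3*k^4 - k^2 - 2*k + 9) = -3*k^4 + k^2 - 5*k - 11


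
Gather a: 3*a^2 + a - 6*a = 3*a^2 - 5*a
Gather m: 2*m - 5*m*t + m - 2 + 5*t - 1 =m*(3 - 5*t) + 5*t - 3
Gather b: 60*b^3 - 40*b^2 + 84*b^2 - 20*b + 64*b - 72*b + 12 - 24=60*b^3 + 44*b^2 - 28*b - 12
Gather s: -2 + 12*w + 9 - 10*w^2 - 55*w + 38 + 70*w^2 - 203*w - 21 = 60*w^2 - 246*w + 24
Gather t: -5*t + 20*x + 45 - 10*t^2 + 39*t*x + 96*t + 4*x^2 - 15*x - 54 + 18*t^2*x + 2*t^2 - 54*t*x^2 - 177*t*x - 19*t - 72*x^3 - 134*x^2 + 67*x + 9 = t^2*(18*x - 8) + t*(-54*x^2 - 138*x + 72) - 72*x^3 - 130*x^2 + 72*x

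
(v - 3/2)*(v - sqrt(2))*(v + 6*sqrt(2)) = v^3 - 3*v^2/2 + 5*sqrt(2)*v^2 - 12*v - 15*sqrt(2)*v/2 + 18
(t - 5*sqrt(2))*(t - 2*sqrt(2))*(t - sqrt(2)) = t^3 - 8*sqrt(2)*t^2 + 34*t - 20*sqrt(2)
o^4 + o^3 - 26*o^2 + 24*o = o*(o - 4)*(o - 1)*(o + 6)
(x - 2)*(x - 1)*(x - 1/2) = x^3 - 7*x^2/2 + 7*x/2 - 1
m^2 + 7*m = m*(m + 7)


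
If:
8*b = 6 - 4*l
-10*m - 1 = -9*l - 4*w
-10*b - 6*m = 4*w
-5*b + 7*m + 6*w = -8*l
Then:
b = 167/520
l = 223/260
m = 57/260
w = -1177/1040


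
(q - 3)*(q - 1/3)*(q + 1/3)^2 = q^4 - 8*q^3/3 - 10*q^2/9 + 8*q/27 + 1/9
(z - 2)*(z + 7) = z^2 + 5*z - 14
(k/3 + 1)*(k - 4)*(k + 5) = k^3/3 + 4*k^2/3 - 17*k/3 - 20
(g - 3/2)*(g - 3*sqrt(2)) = g^2 - 3*sqrt(2)*g - 3*g/2 + 9*sqrt(2)/2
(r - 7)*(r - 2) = r^2 - 9*r + 14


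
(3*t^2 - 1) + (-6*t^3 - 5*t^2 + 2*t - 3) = -6*t^3 - 2*t^2 + 2*t - 4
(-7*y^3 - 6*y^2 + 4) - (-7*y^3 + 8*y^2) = 4 - 14*y^2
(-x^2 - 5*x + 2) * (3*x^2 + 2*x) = -3*x^4 - 17*x^3 - 4*x^2 + 4*x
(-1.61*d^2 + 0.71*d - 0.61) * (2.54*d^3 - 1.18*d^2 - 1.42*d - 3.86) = -4.0894*d^5 + 3.7032*d^4 - 0.101*d^3 + 5.9262*d^2 - 1.8744*d + 2.3546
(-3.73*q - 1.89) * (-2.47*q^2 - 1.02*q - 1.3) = 9.2131*q^3 + 8.4729*q^2 + 6.7768*q + 2.457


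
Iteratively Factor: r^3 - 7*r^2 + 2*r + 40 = (r - 4)*(r^2 - 3*r - 10) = (r - 5)*(r - 4)*(r + 2)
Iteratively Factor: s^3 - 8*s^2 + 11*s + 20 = (s + 1)*(s^2 - 9*s + 20) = (s - 4)*(s + 1)*(s - 5)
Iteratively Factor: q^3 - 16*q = (q + 4)*(q^2 - 4*q) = (q - 4)*(q + 4)*(q)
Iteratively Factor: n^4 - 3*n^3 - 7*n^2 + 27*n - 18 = (n - 2)*(n^3 - n^2 - 9*n + 9) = (n - 2)*(n - 1)*(n^2 - 9) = (n - 3)*(n - 2)*(n - 1)*(n + 3)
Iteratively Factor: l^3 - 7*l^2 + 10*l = (l - 5)*(l^2 - 2*l) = (l - 5)*(l - 2)*(l)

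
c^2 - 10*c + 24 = (c - 6)*(c - 4)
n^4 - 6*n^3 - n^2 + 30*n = n*(n - 5)*(n - 3)*(n + 2)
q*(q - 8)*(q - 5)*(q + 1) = q^4 - 12*q^3 + 27*q^2 + 40*q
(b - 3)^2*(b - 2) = b^3 - 8*b^2 + 21*b - 18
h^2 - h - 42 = (h - 7)*(h + 6)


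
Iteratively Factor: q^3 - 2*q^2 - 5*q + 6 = (q - 1)*(q^2 - q - 6) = (q - 3)*(q - 1)*(q + 2)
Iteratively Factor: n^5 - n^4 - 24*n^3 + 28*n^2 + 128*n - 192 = (n + 4)*(n^4 - 5*n^3 - 4*n^2 + 44*n - 48) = (n - 2)*(n + 4)*(n^3 - 3*n^2 - 10*n + 24) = (n - 2)*(n + 3)*(n + 4)*(n^2 - 6*n + 8) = (n - 2)^2*(n + 3)*(n + 4)*(n - 4)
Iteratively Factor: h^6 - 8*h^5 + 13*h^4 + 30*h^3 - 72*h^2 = (h - 3)*(h^5 - 5*h^4 - 2*h^3 + 24*h^2) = h*(h - 3)*(h^4 - 5*h^3 - 2*h^2 + 24*h) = h^2*(h - 3)*(h^3 - 5*h^2 - 2*h + 24) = h^2*(h - 3)*(h + 2)*(h^2 - 7*h + 12) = h^2*(h - 3)^2*(h + 2)*(h - 4)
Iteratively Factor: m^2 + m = (m)*(m + 1)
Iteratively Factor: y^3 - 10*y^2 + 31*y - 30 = (y - 3)*(y^2 - 7*y + 10) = (y - 3)*(y - 2)*(y - 5)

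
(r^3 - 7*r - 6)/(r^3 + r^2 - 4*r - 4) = (r - 3)/(r - 2)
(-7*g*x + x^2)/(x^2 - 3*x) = (-7*g + x)/(x - 3)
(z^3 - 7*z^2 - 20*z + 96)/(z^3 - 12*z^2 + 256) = (z - 3)/(z - 8)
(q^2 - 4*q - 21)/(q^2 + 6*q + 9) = (q - 7)/(q + 3)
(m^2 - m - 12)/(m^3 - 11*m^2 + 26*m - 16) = (m^2 - m - 12)/(m^3 - 11*m^2 + 26*m - 16)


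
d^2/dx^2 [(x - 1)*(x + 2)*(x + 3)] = 6*x + 8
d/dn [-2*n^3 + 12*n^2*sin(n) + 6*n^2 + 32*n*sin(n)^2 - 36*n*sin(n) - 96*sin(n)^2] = 12*n^2*cos(n) - 6*n^2 + 24*n*sin(n) + 32*n*sin(2*n) - 36*n*cos(n) + 12*n + 32*sin(n)^2 - 36*sin(n) - 96*sin(2*n)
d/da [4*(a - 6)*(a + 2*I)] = 8*a - 24 + 8*I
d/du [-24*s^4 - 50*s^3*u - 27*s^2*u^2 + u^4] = -50*s^3 - 54*s^2*u + 4*u^3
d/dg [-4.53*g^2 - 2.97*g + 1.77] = -9.06*g - 2.97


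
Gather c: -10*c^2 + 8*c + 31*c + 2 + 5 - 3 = -10*c^2 + 39*c + 4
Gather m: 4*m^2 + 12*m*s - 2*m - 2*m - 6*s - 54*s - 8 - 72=4*m^2 + m*(12*s - 4) - 60*s - 80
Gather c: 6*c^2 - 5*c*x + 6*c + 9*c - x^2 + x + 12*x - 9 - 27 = 6*c^2 + c*(15 - 5*x) - x^2 + 13*x - 36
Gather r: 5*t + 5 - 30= 5*t - 25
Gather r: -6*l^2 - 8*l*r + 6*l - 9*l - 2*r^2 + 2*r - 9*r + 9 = -6*l^2 - 3*l - 2*r^2 + r*(-8*l - 7) + 9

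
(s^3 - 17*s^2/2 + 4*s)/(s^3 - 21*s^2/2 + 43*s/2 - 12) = s*(2*s - 1)/(2*s^2 - 5*s + 3)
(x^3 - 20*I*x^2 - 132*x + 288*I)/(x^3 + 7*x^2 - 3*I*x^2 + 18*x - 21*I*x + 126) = (x^2 - 14*I*x - 48)/(x^2 + x*(7 + 3*I) + 21*I)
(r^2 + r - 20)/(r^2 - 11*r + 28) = (r + 5)/(r - 7)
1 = 1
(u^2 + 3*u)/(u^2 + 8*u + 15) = u/(u + 5)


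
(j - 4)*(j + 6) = j^2 + 2*j - 24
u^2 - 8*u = u*(u - 8)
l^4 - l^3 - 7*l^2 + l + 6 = (l - 3)*(l - 1)*(l + 1)*(l + 2)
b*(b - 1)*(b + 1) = b^3 - b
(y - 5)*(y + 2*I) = y^2 - 5*y + 2*I*y - 10*I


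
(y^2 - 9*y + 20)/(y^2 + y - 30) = (y - 4)/(y + 6)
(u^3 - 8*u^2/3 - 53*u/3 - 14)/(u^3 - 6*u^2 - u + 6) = (u + 7/3)/(u - 1)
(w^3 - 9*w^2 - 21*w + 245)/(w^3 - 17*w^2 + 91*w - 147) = (w + 5)/(w - 3)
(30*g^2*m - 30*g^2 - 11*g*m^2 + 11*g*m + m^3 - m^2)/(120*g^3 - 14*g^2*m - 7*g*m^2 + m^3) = (m - 1)/(4*g + m)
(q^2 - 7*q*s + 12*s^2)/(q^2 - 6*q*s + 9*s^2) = (q - 4*s)/(q - 3*s)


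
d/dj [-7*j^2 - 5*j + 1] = -14*j - 5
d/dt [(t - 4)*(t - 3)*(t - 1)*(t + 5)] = 4*t^3 - 9*t^2 - 42*t + 83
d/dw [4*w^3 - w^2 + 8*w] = 12*w^2 - 2*w + 8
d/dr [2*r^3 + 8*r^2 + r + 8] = 6*r^2 + 16*r + 1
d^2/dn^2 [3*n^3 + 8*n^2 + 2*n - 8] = 18*n + 16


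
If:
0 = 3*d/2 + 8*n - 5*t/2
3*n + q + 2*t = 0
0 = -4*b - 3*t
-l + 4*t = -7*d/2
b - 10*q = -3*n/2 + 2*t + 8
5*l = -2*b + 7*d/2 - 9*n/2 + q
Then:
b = -3224/20315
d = -1376/3585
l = -10096/20315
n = 8416/60945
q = -10208/12189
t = 12896/60945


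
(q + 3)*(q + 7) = q^2 + 10*q + 21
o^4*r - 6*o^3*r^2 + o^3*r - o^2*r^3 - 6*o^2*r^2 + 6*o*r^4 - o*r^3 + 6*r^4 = (o - 6*r)*(o - r)*(o + r)*(o*r + r)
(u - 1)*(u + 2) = u^2 + u - 2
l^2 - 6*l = l*(l - 6)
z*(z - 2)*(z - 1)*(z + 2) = z^4 - z^3 - 4*z^2 + 4*z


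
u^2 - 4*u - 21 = (u - 7)*(u + 3)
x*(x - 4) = x^2 - 4*x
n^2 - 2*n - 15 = (n - 5)*(n + 3)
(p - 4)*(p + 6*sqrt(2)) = p^2 - 4*p + 6*sqrt(2)*p - 24*sqrt(2)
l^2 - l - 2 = (l - 2)*(l + 1)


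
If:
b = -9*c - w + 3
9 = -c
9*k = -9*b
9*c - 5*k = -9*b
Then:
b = 81/14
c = -9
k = -81/14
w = 1095/14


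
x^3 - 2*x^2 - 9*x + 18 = (x - 3)*(x - 2)*(x + 3)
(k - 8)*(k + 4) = k^2 - 4*k - 32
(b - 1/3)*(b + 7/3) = b^2 + 2*b - 7/9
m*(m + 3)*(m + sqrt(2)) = m^3 + sqrt(2)*m^2 + 3*m^2 + 3*sqrt(2)*m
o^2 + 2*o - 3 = (o - 1)*(o + 3)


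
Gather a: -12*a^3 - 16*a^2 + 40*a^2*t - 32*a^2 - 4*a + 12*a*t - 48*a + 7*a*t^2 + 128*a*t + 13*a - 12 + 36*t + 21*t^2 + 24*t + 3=-12*a^3 + a^2*(40*t - 48) + a*(7*t^2 + 140*t - 39) + 21*t^2 + 60*t - 9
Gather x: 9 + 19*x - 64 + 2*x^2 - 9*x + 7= 2*x^2 + 10*x - 48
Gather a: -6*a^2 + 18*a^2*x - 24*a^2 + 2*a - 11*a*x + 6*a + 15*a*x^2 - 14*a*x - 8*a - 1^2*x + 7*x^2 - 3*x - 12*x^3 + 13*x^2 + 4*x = a^2*(18*x - 30) + a*(15*x^2 - 25*x) - 12*x^3 + 20*x^2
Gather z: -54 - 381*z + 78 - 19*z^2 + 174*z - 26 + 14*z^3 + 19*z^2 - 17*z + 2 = 14*z^3 - 224*z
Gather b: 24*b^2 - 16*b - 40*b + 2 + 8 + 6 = 24*b^2 - 56*b + 16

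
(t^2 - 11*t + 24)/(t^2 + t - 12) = (t - 8)/(t + 4)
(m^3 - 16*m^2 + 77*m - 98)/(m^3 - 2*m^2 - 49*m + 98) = (m - 7)/(m + 7)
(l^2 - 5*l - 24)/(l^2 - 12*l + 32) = (l + 3)/(l - 4)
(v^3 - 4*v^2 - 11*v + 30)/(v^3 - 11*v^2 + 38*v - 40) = (v + 3)/(v - 4)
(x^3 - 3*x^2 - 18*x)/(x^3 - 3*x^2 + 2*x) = (x^2 - 3*x - 18)/(x^2 - 3*x + 2)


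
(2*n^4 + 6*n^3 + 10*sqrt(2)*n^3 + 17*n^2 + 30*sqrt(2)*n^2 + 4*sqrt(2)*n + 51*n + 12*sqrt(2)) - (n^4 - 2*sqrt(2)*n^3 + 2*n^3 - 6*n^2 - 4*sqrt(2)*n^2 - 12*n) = n^4 + 4*n^3 + 12*sqrt(2)*n^3 + 23*n^2 + 34*sqrt(2)*n^2 + 4*sqrt(2)*n + 63*n + 12*sqrt(2)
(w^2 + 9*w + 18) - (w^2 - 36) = 9*w + 54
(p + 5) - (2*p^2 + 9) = -2*p^2 + p - 4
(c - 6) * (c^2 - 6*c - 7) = c^3 - 12*c^2 + 29*c + 42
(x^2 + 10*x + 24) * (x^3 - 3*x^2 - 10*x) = x^5 + 7*x^4 - 16*x^3 - 172*x^2 - 240*x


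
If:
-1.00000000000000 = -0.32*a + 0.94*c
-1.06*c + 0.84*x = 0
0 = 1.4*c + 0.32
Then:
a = 2.45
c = -0.23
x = -0.29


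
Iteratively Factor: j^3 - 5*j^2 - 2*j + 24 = (j - 4)*(j^2 - j - 6) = (j - 4)*(j + 2)*(j - 3)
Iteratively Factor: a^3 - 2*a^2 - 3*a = (a + 1)*(a^2 - 3*a) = a*(a + 1)*(a - 3)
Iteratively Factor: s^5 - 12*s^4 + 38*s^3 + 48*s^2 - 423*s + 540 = (s - 4)*(s^4 - 8*s^3 + 6*s^2 + 72*s - 135) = (s - 5)*(s - 4)*(s^3 - 3*s^2 - 9*s + 27) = (s - 5)*(s - 4)*(s - 3)*(s^2 - 9) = (s - 5)*(s - 4)*(s - 3)^2*(s + 3)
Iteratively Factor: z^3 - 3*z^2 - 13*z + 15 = (z - 1)*(z^2 - 2*z - 15) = (z - 1)*(z + 3)*(z - 5)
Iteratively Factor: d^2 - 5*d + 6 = (d - 3)*(d - 2)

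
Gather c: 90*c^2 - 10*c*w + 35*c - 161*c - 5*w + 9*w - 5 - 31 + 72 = 90*c^2 + c*(-10*w - 126) + 4*w + 36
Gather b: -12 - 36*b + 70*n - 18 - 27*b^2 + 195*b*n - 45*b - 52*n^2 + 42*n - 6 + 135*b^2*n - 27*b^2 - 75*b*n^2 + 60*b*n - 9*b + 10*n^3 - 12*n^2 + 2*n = b^2*(135*n - 54) + b*(-75*n^2 + 255*n - 90) + 10*n^3 - 64*n^2 + 114*n - 36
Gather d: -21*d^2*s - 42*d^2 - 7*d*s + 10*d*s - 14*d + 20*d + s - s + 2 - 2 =d^2*(-21*s - 42) + d*(3*s + 6)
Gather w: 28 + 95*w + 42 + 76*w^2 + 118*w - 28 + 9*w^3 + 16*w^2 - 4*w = 9*w^3 + 92*w^2 + 209*w + 42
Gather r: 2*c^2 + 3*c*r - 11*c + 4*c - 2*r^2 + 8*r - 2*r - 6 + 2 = 2*c^2 - 7*c - 2*r^2 + r*(3*c + 6) - 4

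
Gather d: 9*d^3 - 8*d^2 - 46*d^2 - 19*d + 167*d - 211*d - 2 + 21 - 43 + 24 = 9*d^3 - 54*d^2 - 63*d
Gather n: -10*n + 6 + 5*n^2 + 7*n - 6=5*n^2 - 3*n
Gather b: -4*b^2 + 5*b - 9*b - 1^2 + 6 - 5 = -4*b^2 - 4*b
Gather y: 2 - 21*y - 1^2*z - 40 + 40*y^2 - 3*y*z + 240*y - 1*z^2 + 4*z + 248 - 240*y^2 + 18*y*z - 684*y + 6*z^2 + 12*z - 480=-200*y^2 + y*(15*z - 465) + 5*z^2 + 15*z - 270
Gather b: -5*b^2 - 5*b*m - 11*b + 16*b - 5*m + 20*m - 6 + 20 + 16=-5*b^2 + b*(5 - 5*m) + 15*m + 30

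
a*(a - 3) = a^2 - 3*a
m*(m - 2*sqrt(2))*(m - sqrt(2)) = m^3 - 3*sqrt(2)*m^2 + 4*m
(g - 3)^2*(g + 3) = g^3 - 3*g^2 - 9*g + 27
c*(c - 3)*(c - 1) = c^3 - 4*c^2 + 3*c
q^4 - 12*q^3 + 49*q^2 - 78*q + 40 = (q - 5)*(q - 4)*(q - 2)*(q - 1)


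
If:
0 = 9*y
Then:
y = 0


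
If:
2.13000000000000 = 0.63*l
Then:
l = 3.38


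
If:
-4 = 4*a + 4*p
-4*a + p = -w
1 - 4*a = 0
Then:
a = 1/4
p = -5/4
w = 9/4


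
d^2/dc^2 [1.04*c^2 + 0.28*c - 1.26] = 2.08000000000000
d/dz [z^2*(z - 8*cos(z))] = z*(8*z*sin(z) + 3*z - 16*cos(z))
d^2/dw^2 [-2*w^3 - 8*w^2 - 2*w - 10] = -12*w - 16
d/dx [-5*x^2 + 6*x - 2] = 6 - 10*x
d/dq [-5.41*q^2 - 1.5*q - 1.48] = -10.82*q - 1.5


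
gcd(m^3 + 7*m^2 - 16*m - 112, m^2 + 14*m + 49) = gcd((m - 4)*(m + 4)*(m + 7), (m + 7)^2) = m + 7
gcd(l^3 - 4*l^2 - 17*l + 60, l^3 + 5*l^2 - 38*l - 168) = l + 4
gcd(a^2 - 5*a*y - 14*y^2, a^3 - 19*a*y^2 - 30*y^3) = a + 2*y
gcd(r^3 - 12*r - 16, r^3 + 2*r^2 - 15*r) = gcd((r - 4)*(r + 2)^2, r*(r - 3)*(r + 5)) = 1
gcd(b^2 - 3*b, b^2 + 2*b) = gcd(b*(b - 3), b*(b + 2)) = b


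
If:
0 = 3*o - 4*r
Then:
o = 4*r/3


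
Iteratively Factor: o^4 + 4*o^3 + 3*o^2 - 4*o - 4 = (o + 2)*(o^3 + 2*o^2 - o - 2) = (o + 2)^2*(o^2 - 1) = (o - 1)*(o + 2)^2*(o + 1)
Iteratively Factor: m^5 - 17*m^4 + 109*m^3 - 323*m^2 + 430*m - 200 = (m - 5)*(m^4 - 12*m^3 + 49*m^2 - 78*m + 40) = (m - 5)*(m - 2)*(m^3 - 10*m^2 + 29*m - 20) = (m - 5)^2*(m - 2)*(m^2 - 5*m + 4) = (m - 5)^2*(m - 2)*(m - 1)*(m - 4)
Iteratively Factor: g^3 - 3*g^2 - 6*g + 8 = (g + 2)*(g^2 - 5*g + 4) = (g - 1)*(g + 2)*(g - 4)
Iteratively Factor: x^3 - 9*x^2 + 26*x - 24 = (x - 2)*(x^2 - 7*x + 12) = (x - 3)*(x - 2)*(x - 4)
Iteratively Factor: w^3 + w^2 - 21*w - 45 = (w + 3)*(w^2 - 2*w - 15) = (w - 5)*(w + 3)*(w + 3)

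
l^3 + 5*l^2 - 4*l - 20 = (l - 2)*(l + 2)*(l + 5)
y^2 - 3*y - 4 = (y - 4)*(y + 1)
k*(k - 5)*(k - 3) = k^3 - 8*k^2 + 15*k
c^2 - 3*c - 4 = (c - 4)*(c + 1)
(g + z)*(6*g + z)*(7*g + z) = 42*g^3 + 55*g^2*z + 14*g*z^2 + z^3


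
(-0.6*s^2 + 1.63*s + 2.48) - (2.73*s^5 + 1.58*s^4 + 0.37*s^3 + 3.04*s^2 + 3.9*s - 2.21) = -2.73*s^5 - 1.58*s^4 - 0.37*s^3 - 3.64*s^2 - 2.27*s + 4.69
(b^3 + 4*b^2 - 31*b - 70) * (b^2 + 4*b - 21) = b^5 + 8*b^4 - 36*b^3 - 278*b^2 + 371*b + 1470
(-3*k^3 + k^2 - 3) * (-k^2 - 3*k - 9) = 3*k^5 + 8*k^4 + 24*k^3 - 6*k^2 + 9*k + 27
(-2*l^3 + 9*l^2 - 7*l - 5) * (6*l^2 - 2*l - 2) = -12*l^5 + 58*l^4 - 56*l^3 - 34*l^2 + 24*l + 10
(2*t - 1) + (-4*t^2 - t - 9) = -4*t^2 + t - 10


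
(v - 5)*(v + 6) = v^2 + v - 30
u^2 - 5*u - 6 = (u - 6)*(u + 1)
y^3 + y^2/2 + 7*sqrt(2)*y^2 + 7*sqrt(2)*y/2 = y*(y + 1/2)*(y + 7*sqrt(2))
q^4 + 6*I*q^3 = q^3*(q + 6*I)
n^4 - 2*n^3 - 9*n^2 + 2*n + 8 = (n - 4)*(n - 1)*(n + 1)*(n + 2)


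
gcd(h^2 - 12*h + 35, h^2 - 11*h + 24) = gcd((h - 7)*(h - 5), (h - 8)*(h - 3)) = 1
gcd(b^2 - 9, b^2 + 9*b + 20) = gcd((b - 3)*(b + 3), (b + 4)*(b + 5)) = 1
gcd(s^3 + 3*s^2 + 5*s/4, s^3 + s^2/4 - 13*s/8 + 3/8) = 1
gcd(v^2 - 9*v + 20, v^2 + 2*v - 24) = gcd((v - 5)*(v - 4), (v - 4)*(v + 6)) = v - 4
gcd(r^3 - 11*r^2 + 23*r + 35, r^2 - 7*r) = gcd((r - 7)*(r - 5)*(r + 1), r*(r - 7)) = r - 7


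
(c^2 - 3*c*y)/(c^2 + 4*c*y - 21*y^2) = c/(c + 7*y)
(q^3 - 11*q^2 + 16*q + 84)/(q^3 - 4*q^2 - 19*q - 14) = (q - 6)/(q + 1)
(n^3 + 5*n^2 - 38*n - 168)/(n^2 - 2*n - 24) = n + 7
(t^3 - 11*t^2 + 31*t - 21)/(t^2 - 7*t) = t - 4 + 3/t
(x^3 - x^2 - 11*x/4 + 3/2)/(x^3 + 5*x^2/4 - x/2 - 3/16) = 4*(x - 2)/(4*x + 1)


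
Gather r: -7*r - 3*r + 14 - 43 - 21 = -10*r - 50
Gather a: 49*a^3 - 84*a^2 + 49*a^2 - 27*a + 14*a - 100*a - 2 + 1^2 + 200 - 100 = 49*a^3 - 35*a^2 - 113*a + 99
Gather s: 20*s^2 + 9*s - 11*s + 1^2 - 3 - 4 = 20*s^2 - 2*s - 6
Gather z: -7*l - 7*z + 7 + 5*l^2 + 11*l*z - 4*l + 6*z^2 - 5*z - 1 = 5*l^2 - 11*l + 6*z^2 + z*(11*l - 12) + 6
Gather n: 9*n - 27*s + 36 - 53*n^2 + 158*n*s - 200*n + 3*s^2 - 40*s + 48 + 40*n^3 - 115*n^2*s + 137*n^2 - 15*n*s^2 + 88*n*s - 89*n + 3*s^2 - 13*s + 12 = 40*n^3 + n^2*(84 - 115*s) + n*(-15*s^2 + 246*s - 280) + 6*s^2 - 80*s + 96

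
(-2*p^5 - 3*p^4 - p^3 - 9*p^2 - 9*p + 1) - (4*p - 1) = -2*p^5 - 3*p^4 - p^3 - 9*p^2 - 13*p + 2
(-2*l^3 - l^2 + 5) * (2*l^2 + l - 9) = -4*l^5 - 4*l^4 + 17*l^3 + 19*l^2 + 5*l - 45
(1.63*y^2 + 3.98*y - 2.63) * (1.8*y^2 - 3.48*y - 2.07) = 2.934*y^4 + 1.4916*y^3 - 21.9585*y^2 + 0.9138*y + 5.4441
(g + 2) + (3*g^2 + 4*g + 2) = 3*g^2 + 5*g + 4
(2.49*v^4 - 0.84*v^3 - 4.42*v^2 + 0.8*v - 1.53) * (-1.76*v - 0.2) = -4.3824*v^5 + 0.9804*v^4 + 7.9472*v^3 - 0.524*v^2 + 2.5328*v + 0.306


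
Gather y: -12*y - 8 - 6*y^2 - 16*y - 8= -6*y^2 - 28*y - 16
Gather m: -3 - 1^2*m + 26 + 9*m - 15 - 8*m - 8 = 0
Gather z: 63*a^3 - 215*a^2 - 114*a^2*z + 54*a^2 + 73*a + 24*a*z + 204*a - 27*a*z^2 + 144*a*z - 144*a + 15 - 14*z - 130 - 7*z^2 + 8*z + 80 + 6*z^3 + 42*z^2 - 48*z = 63*a^3 - 161*a^2 + 133*a + 6*z^3 + z^2*(35 - 27*a) + z*(-114*a^2 + 168*a - 54) - 35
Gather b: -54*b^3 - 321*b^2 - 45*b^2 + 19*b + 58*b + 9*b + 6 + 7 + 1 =-54*b^3 - 366*b^2 + 86*b + 14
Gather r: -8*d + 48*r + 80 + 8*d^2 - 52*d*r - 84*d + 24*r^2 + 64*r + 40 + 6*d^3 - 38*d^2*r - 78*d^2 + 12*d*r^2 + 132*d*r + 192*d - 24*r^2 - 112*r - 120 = 6*d^3 - 70*d^2 + 12*d*r^2 + 100*d + r*(-38*d^2 + 80*d)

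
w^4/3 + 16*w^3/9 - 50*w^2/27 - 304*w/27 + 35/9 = (w/3 + 1)*(w - 7/3)*(w - 1/3)*(w + 5)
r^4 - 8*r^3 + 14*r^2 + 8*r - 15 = (r - 5)*(r - 3)*(r - 1)*(r + 1)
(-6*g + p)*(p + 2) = -6*g*p - 12*g + p^2 + 2*p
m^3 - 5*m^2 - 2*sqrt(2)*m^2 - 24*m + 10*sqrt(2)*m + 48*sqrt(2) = (m - 8)*(m + 3)*(m - 2*sqrt(2))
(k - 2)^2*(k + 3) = k^3 - k^2 - 8*k + 12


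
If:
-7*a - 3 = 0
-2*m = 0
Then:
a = -3/7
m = 0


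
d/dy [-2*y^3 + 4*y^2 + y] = -6*y^2 + 8*y + 1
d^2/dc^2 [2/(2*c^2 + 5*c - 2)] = 4*(-4*c^2 - 10*c + (4*c + 5)^2 + 4)/(2*c^2 + 5*c - 2)^3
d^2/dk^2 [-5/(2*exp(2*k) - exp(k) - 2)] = 5*(2*(4*exp(k) - 1)^2*exp(k) + (8*exp(k) - 1)*(-2*exp(2*k) + exp(k) + 2))*exp(k)/(-2*exp(2*k) + exp(k) + 2)^3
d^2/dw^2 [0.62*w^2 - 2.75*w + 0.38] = 1.24000000000000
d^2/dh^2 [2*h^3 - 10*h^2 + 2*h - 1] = 12*h - 20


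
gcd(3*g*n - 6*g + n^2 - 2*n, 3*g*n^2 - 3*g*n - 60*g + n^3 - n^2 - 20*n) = 3*g + n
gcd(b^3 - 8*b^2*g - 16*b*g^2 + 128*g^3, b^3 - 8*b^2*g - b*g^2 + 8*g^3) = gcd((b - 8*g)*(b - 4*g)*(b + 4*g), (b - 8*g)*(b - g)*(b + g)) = b - 8*g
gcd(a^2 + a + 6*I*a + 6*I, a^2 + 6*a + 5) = a + 1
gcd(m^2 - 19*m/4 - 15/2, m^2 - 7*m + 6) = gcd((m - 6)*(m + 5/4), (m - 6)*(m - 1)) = m - 6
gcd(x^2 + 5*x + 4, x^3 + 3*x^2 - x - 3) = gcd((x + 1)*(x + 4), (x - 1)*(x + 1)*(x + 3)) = x + 1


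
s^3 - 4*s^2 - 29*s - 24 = (s - 8)*(s + 1)*(s + 3)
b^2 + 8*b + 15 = (b + 3)*(b + 5)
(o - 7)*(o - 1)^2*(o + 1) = o^4 - 8*o^3 + 6*o^2 + 8*o - 7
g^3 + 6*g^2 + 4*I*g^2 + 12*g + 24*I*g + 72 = (g + 6)*(g - 2*I)*(g + 6*I)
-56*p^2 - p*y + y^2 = (-8*p + y)*(7*p + y)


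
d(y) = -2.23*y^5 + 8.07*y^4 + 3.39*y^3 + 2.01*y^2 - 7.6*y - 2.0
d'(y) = -11.15*y^4 + 32.28*y^3 + 10.17*y^2 + 4.02*y - 7.6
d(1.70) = 43.28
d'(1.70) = 94.09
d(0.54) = -4.40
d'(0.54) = 1.67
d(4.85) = -1123.94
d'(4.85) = -2235.63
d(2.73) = 171.30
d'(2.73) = 116.62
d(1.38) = 18.36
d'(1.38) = 61.71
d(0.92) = -0.34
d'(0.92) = 21.85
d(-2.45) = 466.44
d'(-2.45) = -832.85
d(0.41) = -4.34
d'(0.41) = -2.33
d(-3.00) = 1142.92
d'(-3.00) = -1702.84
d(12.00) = -381501.68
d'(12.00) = -173921.44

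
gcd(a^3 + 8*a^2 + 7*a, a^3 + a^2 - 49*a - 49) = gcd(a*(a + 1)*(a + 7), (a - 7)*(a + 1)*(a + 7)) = a^2 + 8*a + 7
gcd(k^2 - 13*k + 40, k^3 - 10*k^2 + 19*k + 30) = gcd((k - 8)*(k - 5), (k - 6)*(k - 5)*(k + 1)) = k - 5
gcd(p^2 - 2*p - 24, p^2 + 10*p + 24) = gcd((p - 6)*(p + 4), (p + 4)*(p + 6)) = p + 4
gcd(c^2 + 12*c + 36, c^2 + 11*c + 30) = c + 6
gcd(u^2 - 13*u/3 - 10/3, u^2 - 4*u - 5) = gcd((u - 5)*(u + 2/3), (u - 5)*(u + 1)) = u - 5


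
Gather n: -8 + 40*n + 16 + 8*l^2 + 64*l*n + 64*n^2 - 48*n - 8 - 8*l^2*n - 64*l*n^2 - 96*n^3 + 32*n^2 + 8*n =8*l^2 - 96*n^3 + n^2*(96 - 64*l) + n*(-8*l^2 + 64*l)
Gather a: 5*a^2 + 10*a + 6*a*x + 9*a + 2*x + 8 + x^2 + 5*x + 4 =5*a^2 + a*(6*x + 19) + x^2 + 7*x + 12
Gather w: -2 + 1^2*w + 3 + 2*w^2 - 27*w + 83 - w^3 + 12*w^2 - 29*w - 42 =-w^3 + 14*w^2 - 55*w + 42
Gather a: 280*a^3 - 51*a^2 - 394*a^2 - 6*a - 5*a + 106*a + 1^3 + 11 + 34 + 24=280*a^3 - 445*a^2 + 95*a + 70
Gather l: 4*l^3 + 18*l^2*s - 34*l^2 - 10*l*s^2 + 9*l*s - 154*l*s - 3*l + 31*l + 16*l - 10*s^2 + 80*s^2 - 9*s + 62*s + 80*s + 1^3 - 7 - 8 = 4*l^3 + l^2*(18*s - 34) + l*(-10*s^2 - 145*s + 44) + 70*s^2 + 133*s - 14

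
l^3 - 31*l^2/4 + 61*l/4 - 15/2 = (l - 5)*(l - 2)*(l - 3/4)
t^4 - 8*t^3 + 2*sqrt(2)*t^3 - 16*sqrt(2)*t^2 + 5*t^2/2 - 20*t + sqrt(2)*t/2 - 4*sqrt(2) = (t - 8)*(t + sqrt(2)/2)^2*(t + sqrt(2))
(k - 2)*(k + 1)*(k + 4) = k^3 + 3*k^2 - 6*k - 8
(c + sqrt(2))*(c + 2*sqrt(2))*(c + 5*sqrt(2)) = c^3 + 8*sqrt(2)*c^2 + 34*c + 20*sqrt(2)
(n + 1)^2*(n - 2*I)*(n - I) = n^4 + 2*n^3 - 3*I*n^3 - n^2 - 6*I*n^2 - 4*n - 3*I*n - 2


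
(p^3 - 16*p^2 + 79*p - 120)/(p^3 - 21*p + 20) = (p^3 - 16*p^2 + 79*p - 120)/(p^3 - 21*p + 20)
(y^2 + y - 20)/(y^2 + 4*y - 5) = (y - 4)/(y - 1)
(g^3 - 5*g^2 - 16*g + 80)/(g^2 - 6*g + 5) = (g^2 - 16)/(g - 1)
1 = 1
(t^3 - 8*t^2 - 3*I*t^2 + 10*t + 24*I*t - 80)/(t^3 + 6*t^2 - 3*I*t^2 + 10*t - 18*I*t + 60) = (t - 8)/(t + 6)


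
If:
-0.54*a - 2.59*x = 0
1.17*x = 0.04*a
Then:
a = 0.00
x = 0.00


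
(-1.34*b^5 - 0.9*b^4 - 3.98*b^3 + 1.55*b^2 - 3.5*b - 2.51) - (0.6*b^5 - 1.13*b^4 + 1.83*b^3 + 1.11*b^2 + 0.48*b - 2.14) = -1.94*b^5 + 0.23*b^4 - 5.81*b^3 + 0.44*b^2 - 3.98*b - 0.37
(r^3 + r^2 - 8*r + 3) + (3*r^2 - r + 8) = r^3 + 4*r^2 - 9*r + 11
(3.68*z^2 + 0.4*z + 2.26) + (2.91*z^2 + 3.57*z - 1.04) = 6.59*z^2 + 3.97*z + 1.22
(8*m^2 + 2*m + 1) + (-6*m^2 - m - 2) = 2*m^2 + m - 1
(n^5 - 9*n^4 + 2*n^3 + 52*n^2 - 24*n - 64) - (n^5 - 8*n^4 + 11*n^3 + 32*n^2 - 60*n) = -n^4 - 9*n^3 + 20*n^2 + 36*n - 64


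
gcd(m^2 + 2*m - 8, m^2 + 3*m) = 1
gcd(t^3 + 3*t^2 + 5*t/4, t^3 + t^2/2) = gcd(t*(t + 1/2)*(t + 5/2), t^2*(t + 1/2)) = t^2 + t/2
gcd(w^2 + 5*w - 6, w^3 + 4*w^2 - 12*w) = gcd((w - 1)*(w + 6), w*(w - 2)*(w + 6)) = w + 6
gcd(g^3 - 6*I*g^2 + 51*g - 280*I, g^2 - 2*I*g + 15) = g - 5*I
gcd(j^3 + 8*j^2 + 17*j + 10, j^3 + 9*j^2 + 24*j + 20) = j^2 + 7*j + 10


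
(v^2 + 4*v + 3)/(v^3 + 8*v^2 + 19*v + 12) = 1/(v + 4)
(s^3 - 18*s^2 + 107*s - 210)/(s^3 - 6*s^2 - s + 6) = (s^2 - 12*s + 35)/(s^2 - 1)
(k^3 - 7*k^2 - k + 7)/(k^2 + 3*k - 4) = (k^2 - 6*k - 7)/(k + 4)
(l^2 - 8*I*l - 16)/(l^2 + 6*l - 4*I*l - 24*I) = (l - 4*I)/(l + 6)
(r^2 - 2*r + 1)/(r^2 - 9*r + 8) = (r - 1)/(r - 8)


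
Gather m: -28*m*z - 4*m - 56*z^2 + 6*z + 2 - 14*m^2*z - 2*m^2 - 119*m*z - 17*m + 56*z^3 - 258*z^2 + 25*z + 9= m^2*(-14*z - 2) + m*(-147*z - 21) + 56*z^3 - 314*z^2 + 31*z + 11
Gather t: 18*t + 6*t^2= 6*t^2 + 18*t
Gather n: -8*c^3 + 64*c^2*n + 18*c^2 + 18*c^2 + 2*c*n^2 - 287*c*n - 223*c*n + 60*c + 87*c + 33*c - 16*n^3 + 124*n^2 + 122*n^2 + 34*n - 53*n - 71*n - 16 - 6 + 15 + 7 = -8*c^3 + 36*c^2 + 180*c - 16*n^3 + n^2*(2*c + 246) + n*(64*c^2 - 510*c - 90)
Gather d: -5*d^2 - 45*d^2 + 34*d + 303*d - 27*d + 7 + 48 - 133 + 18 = -50*d^2 + 310*d - 60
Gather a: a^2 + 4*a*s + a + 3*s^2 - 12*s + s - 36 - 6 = a^2 + a*(4*s + 1) + 3*s^2 - 11*s - 42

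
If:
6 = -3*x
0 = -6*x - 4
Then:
No Solution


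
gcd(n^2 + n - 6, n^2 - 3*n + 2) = n - 2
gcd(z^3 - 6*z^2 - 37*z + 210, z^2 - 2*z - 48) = z + 6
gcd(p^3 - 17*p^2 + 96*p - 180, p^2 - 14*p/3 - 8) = p - 6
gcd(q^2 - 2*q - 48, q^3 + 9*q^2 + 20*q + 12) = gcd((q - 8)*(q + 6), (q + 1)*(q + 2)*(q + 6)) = q + 6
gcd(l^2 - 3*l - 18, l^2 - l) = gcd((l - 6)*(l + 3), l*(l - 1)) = 1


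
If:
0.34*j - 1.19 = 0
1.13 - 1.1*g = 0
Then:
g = 1.03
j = 3.50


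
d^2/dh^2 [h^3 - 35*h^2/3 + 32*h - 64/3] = 6*h - 70/3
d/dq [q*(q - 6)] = 2*q - 6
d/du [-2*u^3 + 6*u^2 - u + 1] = -6*u^2 + 12*u - 1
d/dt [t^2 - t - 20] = 2*t - 1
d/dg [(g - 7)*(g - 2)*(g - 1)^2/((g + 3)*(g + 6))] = 2*(g^5 + 8*g^4 - 63*g^3 - 130*g^2 + 580*g - 396)/(g^4 + 18*g^3 + 117*g^2 + 324*g + 324)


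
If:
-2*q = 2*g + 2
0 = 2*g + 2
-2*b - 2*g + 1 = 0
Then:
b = 3/2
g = -1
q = 0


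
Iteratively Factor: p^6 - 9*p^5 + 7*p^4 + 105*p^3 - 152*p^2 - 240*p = (p - 5)*(p^5 - 4*p^4 - 13*p^3 + 40*p^2 + 48*p) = (p - 5)*(p - 4)*(p^4 - 13*p^2 - 12*p) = p*(p - 5)*(p - 4)*(p^3 - 13*p - 12) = p*(p - 5)*(p - 4)*(p + 1)*(p^2 - p - 12) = p*(p - 5)*(p - 4)^2*(p + 1)*(p + 3)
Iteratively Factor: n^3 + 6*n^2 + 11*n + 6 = (n + 1)*(n^2 + 5*n + 6) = (n + 1)*(n + 2)*(n + 3)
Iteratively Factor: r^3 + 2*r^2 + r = (r + 1)*(r^2 + r) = r*(r + 1)*(r + 1)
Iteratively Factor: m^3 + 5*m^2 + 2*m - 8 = (m - 1)*(m^2 + 6*m + 8) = (m - 1)*(m + 4)*(m + 2)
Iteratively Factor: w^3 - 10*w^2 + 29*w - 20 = (w - 1)*(w^2 - 9*w + 20) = (w - 4)*(w - 1)*(w - 5)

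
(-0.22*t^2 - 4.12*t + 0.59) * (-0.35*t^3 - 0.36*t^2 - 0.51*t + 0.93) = 0.077*t^5 + 1.5212*t^4 + 1.3889*t^3 + 1.6842*t^2 - 4.1325*t + 0.5487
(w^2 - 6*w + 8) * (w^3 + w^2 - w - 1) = w^5 - 5*w^4 + w^3 + 13*w^2 - 2*w - 8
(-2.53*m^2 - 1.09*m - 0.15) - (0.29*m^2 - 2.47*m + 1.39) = -2.82*m^2 + 1.38*m - 1.54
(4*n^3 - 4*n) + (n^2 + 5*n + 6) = 4*n^3 + n^2 + n + 6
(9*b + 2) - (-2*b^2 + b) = 2*b^2 + 8*b + 2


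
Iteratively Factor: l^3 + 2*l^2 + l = (l + 1)*(l^2 + l) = l*(l + 1)*(l + 1)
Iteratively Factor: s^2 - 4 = (s - 2)*(s + 2)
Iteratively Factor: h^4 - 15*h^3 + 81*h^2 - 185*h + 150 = (h - 2)*(h^3 - 13*h^2 + 55*h - 75) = (h - 3)*(h - 2)*(h^2 - 10*h + 25) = (h - 5)*(h - 3)*(h - 2)*(h - 5)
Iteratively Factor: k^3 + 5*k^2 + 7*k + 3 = (k + 1)*(k^2 + 4*k + 3) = (k + 1)^2*(k + 3)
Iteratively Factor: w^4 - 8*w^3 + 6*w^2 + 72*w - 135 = (w - 3)*(w^3 - 5*w^2 - 9*w + 45) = (w - 3)^2*(w^2 - 2*w - 15) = (w - 3)^2*(w + 3)*(w - 5)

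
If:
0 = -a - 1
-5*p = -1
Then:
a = -1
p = 1/5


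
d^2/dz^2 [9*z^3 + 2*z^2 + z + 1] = 54*z + 4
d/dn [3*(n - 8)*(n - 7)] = 6*n - 45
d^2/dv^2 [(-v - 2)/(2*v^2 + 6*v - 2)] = (-(v + 2)*(2*v + 3)^2 + (3*v + 5)*(v^2 + 3*v - 1))/(v^2 + 3*v - 1)^3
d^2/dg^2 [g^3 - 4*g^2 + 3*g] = 6*g - 8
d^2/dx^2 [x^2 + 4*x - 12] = 2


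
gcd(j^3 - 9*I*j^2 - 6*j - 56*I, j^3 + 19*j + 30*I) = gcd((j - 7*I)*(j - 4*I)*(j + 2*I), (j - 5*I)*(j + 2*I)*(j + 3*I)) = j + 2*I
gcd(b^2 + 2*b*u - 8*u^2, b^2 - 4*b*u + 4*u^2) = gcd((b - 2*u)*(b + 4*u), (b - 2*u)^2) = -b + 2*u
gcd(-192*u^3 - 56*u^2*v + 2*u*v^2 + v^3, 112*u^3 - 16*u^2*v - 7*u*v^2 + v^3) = 4*u + v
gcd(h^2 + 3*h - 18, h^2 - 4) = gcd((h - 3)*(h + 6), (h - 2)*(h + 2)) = 1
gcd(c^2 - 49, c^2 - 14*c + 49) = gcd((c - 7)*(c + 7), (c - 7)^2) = c - 7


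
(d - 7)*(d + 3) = d^2 - 4*d - 21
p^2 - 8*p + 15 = (p - 5)*(p - 3)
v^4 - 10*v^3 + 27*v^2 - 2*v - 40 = (v - 5)*(v - 4)*(v - 2)*(v + 1)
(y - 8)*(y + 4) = y^2 - 4*y - 32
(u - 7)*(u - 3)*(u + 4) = u^3 - 6*u^2 - 19*u + 84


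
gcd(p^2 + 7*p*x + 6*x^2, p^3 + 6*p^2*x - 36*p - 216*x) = p + 6*x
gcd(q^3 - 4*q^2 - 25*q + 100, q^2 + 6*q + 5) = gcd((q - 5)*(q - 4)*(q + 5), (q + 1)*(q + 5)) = q + 5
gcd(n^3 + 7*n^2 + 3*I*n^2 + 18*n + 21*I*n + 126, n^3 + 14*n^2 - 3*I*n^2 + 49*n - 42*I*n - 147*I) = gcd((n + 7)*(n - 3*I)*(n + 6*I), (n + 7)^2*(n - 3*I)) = n^2 + n*(7 - 3*I) - 21*I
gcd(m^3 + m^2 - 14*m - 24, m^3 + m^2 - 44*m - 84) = m + 2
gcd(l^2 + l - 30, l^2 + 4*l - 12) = l + 6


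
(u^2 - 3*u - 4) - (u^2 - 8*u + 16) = 5*u - 20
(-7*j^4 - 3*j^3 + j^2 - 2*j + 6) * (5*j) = -35*j^5 - 15*j^4 + 5*j^3 - 10*j^2 + 30*j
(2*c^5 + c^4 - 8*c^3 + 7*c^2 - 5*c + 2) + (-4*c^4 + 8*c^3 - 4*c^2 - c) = 2*c^5 - 3*c^4 + 3*c^2 - 6*c + 2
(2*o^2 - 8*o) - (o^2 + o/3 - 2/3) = o^2 - 25*o/3 + 2/3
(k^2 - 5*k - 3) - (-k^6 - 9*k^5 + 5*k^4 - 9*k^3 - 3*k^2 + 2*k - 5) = k^6 + 9*k^5 - 5*k^4 + 9*k^3 + 4*k^2 - 7*k + 2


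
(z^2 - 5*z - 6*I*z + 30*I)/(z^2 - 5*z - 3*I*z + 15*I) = (z - 6*I)/(z - 3*I)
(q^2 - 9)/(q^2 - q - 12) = (q - 3)/(q - 4)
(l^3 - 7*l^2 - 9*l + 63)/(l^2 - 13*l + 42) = (l^2 - 9)/(l - 6)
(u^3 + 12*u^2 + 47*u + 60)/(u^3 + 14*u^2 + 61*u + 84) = (u + 5)/(u + 7)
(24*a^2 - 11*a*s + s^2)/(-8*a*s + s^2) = (-3*a + s)/s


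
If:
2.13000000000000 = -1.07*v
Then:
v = -1.99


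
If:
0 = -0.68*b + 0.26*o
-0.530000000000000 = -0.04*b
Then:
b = 13.25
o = 34.65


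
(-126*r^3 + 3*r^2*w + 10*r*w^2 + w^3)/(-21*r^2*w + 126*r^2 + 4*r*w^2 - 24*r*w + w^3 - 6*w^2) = (6*r + w)/(w - 6)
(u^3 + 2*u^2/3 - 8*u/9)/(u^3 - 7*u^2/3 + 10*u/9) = (3*u + 4)/(3*u - 5)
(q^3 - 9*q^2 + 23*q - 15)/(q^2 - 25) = (q^2 - 4*q + 3)/(q + 5)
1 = 1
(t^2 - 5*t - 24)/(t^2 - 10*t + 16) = (t + 3)/(t - 2)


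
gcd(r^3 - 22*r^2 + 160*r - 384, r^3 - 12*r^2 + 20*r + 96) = r^2 - 14*r + 48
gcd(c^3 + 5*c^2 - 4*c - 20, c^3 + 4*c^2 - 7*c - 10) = c^2 + 3*c - 10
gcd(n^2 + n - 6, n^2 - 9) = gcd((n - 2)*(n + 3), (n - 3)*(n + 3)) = n + 3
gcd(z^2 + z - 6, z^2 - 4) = z - 2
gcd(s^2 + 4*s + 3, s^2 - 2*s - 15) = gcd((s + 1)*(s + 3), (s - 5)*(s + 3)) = s + 3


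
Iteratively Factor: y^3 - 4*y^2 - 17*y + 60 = (y - 5)*(y^2 + y - 12) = (y - 5)*(y + 4)*(y - 3)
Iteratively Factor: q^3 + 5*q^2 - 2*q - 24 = (q + 4)*(q^2 + q - 6) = (q + 3)*(q + 4)*(q - 2)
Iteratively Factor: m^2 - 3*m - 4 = (m - 4)*(m + 1)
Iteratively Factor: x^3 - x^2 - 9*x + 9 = (x - 1)*(x^2 - 9) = (x - 1)*(x + 3)*(x - 3)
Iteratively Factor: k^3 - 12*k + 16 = (k + 4)*(k^2 - 4*k + 4) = (k - 2)*(k + 4)*(k - 2)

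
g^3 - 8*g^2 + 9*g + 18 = (g - 6)*(g - 3)*(g + 1)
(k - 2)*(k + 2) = k^2 - 4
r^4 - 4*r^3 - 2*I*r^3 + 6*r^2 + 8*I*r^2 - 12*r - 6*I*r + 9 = (r - 3)*(r - 1)*(r - 3*I)*(r + I)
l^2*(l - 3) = l^3 - 3*l^2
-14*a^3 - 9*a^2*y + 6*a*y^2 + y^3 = (-2*a + y)*(a + y)*(7*a + y)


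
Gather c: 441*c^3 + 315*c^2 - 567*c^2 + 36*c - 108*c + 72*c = 441*c^3 - 252*c^2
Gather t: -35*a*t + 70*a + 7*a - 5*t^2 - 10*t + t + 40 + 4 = 77*a - 5*t^2 + t*(-35*a - 9) + 44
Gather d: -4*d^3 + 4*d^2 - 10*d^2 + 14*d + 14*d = -4*d^3 - 6*d^2 + 28*d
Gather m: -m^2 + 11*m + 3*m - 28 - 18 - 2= -m^2 + 14*m - 48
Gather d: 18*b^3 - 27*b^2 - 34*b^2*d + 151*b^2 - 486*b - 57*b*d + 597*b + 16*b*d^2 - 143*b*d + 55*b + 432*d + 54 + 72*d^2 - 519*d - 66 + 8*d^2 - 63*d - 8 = 18*b^3 + 124*b^2 + 166*b + d^2*(16*b + 80) + d*(-34*b^2 - 200*b - 150) - 20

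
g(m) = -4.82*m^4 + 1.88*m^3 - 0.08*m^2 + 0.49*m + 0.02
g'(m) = -19.28*m^3 + 5.64*m^2 - 0.16*m + 0.49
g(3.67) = -780.73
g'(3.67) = -877.16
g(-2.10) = -112.51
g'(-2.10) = 204.25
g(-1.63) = -43.16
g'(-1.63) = 99.23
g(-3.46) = -771.30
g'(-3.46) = 867.17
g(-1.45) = -27.90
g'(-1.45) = 71.36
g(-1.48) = -30.10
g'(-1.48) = 75.58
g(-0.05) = -0.00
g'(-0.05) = 0.51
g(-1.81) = -64.01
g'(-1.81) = 133.58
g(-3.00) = -443.35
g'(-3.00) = 572.29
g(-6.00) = -6658.60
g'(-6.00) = 4368.97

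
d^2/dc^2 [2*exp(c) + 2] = 2*exp(c)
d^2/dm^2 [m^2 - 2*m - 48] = 2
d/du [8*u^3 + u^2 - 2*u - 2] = 24*u^2 + 2*u - 2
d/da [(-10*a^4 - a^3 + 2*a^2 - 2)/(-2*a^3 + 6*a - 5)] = (20*a^6 - 176*a^4 + 188*a^3 + 15*a^2 - 20*a + 12)/(4*a^6 - 24*a^4 + 20*a^3 + 36*a^2 - 60*a + 25)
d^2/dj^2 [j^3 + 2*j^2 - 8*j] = 6*j + 4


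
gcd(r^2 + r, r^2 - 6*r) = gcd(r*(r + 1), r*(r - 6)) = r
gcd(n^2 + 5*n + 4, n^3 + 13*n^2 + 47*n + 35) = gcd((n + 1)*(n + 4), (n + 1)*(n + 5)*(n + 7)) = n + 1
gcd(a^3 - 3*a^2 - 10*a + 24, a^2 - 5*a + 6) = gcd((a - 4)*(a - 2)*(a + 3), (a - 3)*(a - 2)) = a - 2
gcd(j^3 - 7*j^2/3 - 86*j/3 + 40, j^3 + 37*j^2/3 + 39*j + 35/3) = j + 5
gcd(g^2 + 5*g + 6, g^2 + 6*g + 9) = g + 3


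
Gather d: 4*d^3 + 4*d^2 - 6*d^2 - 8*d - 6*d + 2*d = 4*d^3 - 2*d^2 - 12*d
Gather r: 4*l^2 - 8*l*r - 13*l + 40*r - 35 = 4*l^2 - 13*l + r*(40 - 8*l) - 35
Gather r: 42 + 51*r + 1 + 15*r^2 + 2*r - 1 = 15*r^2 + 53*r + 42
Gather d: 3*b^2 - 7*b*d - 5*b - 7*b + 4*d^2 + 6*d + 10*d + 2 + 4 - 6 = 3*b^2 - 12*b + 4*d^2 + d*(16 - 7*b)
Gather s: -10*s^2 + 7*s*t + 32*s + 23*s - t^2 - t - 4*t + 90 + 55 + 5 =-10*s^2 + s*(7*t + 55) - t^2 - 5*t + 150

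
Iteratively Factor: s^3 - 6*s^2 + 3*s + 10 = (s + 1)*(s^2 - 7*s + 10) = (s - 5)*(s + 1)*(s - 2)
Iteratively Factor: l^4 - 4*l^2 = (l - 2)*(l^3 + 2*l^2) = l*(l - 2)*(l^2 + 2*l) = l*(l - 2)*(l + 2)*(l)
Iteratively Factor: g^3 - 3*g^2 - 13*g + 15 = (g - 1)*(g^2 - 2*g - 15) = (g - 1)*(g + 3)*(g - 5)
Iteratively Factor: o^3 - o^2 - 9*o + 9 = (o - 3)*(o^2 + 2*o - 3) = (o - 3)*(o + 3)*(o - 1)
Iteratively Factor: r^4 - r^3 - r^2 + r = (r)*(r^3 - r^2 - r + 1) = r*(r - 1)*(r^2 - 1) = r*(r - 1)*(r + 1)*(r - 1)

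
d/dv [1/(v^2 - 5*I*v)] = (-2*v + 5*I)/(v^2*(v - 5*I)^2)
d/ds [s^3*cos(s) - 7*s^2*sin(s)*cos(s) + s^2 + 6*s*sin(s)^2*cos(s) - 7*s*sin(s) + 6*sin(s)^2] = -s^3*sin(s) + 3*s^2*cos(s) - 7*s^2*cos(2*s) - 3*s*sin(s)/2 - 7*s*sin(2*s) + 9*s*sin(3*s)/2 - 7*s*cos(s) + 2*s - 7*sin(s) + 6*sin(2*s) + 3*cos(s)/2 - 3*cos(3*s)/2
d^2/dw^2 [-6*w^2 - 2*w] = -12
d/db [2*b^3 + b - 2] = 6*b^2 + 1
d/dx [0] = 0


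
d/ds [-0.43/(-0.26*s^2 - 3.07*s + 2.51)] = (-0.2236*s - 1.3201)/(0.26*s^2 + 3.07*s - 2.51)^2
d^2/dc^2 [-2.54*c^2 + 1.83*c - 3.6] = -5.08000000000000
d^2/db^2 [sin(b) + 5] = -sin(b)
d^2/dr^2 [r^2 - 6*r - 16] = 2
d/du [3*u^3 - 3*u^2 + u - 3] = 9*u^2 - 6*u + 1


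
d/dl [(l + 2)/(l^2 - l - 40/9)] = 9*(9*l^2 - 9*l - 9*(l + 2)*(2*l - 1) - 40)/(-9*l^2 + 9*l + 40)^2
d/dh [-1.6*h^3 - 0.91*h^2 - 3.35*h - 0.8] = -4.8*h^2 - 1.82*h - 3.35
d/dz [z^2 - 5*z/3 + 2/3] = 2*z - 5/3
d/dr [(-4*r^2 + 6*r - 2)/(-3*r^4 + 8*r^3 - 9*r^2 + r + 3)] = 2*(-12*r^3 + 19*r^2 - 10*r + 10)/(9*r^6 - 30*r^5 + 49*r^4 - 22*r^3 - 14*r^2 + 24*r + 9)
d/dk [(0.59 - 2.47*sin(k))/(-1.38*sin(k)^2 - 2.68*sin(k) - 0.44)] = (-3.4086*sin(k)^2 + 1.6284*sin(k) + 2.668)*cos(k)/(1.9044*sin(k)^4 + 7.3968*sin(k)^3 + 8.3968*sin(k)^2 + 2.3584*sin(k) + 0.1936)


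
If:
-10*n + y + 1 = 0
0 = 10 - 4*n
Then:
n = 5/2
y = 24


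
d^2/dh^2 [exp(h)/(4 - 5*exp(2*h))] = (-25*exp(4*h) - 120*exp(2*h) - 16)*exp(h)/(125*exp(6*h) - 300*exp(4*h) + 240*exp(2*h) - 64)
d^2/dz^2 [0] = 0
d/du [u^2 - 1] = 2*u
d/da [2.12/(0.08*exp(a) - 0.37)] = -0.1696*exp(a)/(0.08*exp(a) - 0.37)^2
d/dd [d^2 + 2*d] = 2*d + 2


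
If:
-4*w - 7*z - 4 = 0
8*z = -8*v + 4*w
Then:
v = -15*z/8 - 1/2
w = -7*z/4 - 1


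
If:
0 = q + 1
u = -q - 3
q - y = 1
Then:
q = -1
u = -2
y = -2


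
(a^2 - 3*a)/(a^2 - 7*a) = (a - 3)/(a - 7)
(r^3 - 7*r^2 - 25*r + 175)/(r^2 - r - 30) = (r^2 - 12*r + 35)/(r - 6)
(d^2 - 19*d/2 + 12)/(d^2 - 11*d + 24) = (d - 3/2)/(d - 3)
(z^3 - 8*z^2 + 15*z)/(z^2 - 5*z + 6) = z*(z - 5)/(z - 2)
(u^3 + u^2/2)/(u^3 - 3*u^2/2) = (2*u + 1)/(2*u - 3)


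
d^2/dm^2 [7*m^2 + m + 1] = 14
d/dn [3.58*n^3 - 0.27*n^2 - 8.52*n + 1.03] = 10.74*n^2 - 0.54*n - 8.52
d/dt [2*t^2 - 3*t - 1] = 4*t - 3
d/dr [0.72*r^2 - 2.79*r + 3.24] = 1.44*r - 2.79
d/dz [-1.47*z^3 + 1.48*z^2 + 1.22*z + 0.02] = -4.41*z^2 + 2.96*z + 1.22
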